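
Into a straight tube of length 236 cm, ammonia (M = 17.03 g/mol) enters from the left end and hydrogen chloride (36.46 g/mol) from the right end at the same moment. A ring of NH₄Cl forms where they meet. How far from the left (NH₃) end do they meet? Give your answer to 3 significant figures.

140 cm

Distances travelled in equal time are proportional to diffusion rates, so d_NH₃/d_HCl = √(M_HCl/M_NH₃) = √(36.46/17.03) = 1.463.
With d_NH₃ + d_HCl = 236 cm, d_HCl = 236/(1 + 1.463) = 95.81 cm.
d_NH₃ = 236 − 95.81 = 140 cm.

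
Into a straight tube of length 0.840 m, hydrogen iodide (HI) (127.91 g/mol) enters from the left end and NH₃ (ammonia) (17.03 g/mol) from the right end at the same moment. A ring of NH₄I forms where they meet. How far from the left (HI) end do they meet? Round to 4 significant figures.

0.2246 m

In equal time, each gas travels a distance ∝ its rate ∝ 1/√M, so d_HI/d_NH₃ = √(M_NH₃/M_HI) = √(17.03/127.91) = 0.3649.
With d_HI + d_NH₃ = 0.840 m, d_NH₃ = 0.840/(1 + 0.3649) = 0.6154 m.
d_HI = 0.840 − 0.6154 = 0.2246 m.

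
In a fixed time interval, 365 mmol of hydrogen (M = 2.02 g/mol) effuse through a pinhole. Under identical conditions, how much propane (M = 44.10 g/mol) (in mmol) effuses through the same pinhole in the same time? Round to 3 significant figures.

Since effusion rate ∝ 1/√M, rate_C₃H₈/rate_H₂ = √(M_H₂/M_C₃H₈) = √(2.02/44.10) = √0.04580 = 0.2140.
So the amount for C₃H₈ is 365 × 0.2140 = 78.1 mmol.

78.1 mmol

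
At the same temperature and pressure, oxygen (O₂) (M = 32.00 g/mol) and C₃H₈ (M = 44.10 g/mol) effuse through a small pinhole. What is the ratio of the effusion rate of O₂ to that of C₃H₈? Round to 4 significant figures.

By Graham's law, rate_O₂/rate_C₃H₈ = √(M_C₃H₈/M_O₂) = √(44.10/32.00) = √1.378 = 1.174.

1.174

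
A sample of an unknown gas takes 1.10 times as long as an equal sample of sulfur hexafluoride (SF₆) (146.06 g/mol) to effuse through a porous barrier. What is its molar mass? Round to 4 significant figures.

Using Graham's law: t_X/t_SF₆ = √(M_X/M_SF₆).
1.10 = √(M_X/146.06)
M_X = 146.06 × 1.10² = 146.06 × 1.210 = 176.7 g/mol

176.7 g/mol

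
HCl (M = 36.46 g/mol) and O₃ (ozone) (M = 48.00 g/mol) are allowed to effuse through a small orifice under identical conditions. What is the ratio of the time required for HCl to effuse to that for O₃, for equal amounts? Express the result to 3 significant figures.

0.872

Graham's law gives t_HCl/t_O₃ = √(M_HCl/M_O₃) = √(36.46/48.00) = √0.7596 = 0.872.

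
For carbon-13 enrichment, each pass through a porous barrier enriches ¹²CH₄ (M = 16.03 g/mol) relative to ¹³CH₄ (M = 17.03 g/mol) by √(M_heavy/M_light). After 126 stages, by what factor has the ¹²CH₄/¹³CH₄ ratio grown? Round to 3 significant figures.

45.3

After 126 stages the ratio has grown by (√(17.03/16.03))^126 = (17.03/16.03)^(126/2).
= 1.06238^63 = 45.3.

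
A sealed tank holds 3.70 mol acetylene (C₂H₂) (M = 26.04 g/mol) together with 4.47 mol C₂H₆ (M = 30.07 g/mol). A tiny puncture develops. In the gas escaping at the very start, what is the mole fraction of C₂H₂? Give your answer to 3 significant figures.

Effusion rate of each component ∝ n_i/√M_i (partial pressure × 1/√M).
Mole fraction of C₂H₂ in the effusate = (n_C₂H₂/√M_C₂H₂) / (n_C₂H₂/√M_C₂H₂ + n_C₂H₆/√M_C₂H₆)
= (3.70/√26.04) / (3.70/√26.04 + 4.47/√30.07) = 0.7251/(0.7251 + 0.8152) = 0.471.

0.471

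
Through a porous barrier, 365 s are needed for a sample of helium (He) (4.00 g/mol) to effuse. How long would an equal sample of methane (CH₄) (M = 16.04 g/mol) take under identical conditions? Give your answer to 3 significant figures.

By Graham's law, t_CH₄/t_He = √(M_CH₄/M_He) = √(16.04/4.00) = √4.010 = 2.002.
So the time for CH₄ is 365 × 2.002 = 731 s.

731 s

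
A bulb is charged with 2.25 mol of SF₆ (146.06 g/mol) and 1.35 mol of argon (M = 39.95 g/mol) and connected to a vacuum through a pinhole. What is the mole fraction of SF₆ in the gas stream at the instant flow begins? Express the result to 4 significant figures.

0.4657

Each component's effusion rate ∝ (its partial pressure)·(1/√M) ∝ n_i/√M_i.
So x_SF₆ in the escaping gas = (n_SF₆/√M_SF₆) / Σ(n_i/√M_i)
= (2.25/√146.06) / (2.25/√146.06 + 1.35/√39.95) = 0.1862/(0.1862 + 0.2136) = 0.4657.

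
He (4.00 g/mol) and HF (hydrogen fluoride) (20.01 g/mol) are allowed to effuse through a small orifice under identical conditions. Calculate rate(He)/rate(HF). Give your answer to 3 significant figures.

2.24

Using Graham's law: rate_He/rate_HF = √(M_HF/M_He) = √(20.01/4.00) = √5.003 = 2.24.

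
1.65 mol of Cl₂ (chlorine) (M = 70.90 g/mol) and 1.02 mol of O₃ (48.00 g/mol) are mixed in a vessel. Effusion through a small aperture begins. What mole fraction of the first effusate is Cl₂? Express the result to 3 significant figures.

Rate_i ∝ x_i/√M_i (Graham's law weighted by mole fraction), so the effusate composition follows n_i/√M_i.
Mole fraction of Cl₂ in the effusate = (n_Cl₂/√M_Cl₂) / (n_Cl₂/√M_Cl₂ + n_O₃/√M_O₃)
= (1.65/√70.90) / (1.65/√70.90 + 1.02/√48.00) = 0.1960/(0.1960 + 0.1472) = 0.571.

0.571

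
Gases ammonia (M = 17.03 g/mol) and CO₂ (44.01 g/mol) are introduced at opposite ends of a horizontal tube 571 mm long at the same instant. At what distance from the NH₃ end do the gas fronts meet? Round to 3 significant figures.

352 mm

In equal time, each gas travels a distance ∝ its rate ∝ 1/√M, so d_NH₃/d_CO₂ = √(M_CO₂/M_NH₃) = √(44.01/17.03) = 1.608.
With d_NH₃ + d_CO₂ = 571 mm, d_CO₂ = 571/(1 + 1.608) = 219.0 mm.
d_NH₃ = 571 − 219.0 = 352 mm.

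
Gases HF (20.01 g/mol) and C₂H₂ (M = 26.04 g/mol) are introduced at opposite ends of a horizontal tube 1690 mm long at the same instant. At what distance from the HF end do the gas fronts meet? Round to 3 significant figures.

Distances travelled in equal time are proportional to diffusion rates, so d_HF/d_C₂H₂ = √(M_C₂H₂/M_HF) = √(26.04/20.01) = 1.141.
With d_HF + d_C₂H₂ = 1690 mm, d_C₂H₂ = 1690/(1 + 1.141) = 789.4 mm.
d_HF = 1690 − 789.4 = 901 mm.

901 mm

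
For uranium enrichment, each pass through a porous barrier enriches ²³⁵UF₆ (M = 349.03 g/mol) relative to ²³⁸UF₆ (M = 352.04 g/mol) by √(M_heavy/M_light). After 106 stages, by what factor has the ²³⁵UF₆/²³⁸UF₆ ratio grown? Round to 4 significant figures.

1.576

After 106 stages the ratio has grown by (√(352.04/349.03))^106 = (352.04/349.03)^(106/2).
= 1.00862^53 = 1.576.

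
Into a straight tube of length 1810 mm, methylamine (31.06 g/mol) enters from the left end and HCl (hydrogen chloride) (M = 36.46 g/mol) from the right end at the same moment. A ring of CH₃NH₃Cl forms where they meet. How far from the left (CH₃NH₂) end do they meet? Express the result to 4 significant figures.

941.2 mm

Graham's law gives d_CH₃NH₂/d_HCl = rate_CH₃NH₂/rate_HCl = √(M_HCl/M_CH₃NH₂) = √(36.46/31.06) = 1.083.
With d_CH₃NH₂ + d_HCl = 1810 mm, d_HCl = 1810/(1 + 1.083) = 868.8 mm.
d_CH₃NH₂ = 1810 − 868.8 = 941.2 mm.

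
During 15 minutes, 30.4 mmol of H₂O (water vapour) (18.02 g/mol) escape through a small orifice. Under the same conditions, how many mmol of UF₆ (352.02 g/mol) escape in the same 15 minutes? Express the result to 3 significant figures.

6.88 mmol

Graham's law gives rate_UF₆/rate_H₂O = √(M_H₂O/M_UF₆) = √(18.02/352.02) = √0.05119 = 0.2263.
So the amount for UF₆ is 30.4 × 0.2263 = 6.88 mmol.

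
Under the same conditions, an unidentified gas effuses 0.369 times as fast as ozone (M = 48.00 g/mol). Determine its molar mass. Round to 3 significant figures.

Using Graham's law: rate_X/rate_O₃ = √(M_O₃/M_X).
0.369 = √(48.00/M_X)
M_X = 48.00 / 0.369² = 48.00 / 0.1362 = 353 g/mol

353 g/mol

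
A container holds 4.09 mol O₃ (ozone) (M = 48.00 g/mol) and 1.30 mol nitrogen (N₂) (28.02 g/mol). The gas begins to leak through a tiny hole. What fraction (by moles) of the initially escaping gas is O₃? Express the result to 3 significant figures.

0.706

Each component's effusion rate ∝ (its partial pressure)·(1/√M) ∝ n_i/√M_i.
Mole fraction of O₃ in the effusate = (n_O₃/√M_O₃) / (n_O₃/√M_O₃ + n_N₂/√M_N₂)
= (4.09/√48.00) / (4.09/√48.00 + 1.30/√28.02) = 0.5903/(0.5903 + 0.2456) = 0.706.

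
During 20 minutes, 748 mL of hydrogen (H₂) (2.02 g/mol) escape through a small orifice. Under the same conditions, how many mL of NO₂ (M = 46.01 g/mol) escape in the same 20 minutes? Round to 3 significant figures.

Graham's law gives rate_NO₂/rate_H₂ = √(M_H₂/M_NO₂) = √(2.02/46.01) = √0.04390 = 0.2095.
So the volume for NO₂ is 748 × 0.2095 = 157 mL.

157 mL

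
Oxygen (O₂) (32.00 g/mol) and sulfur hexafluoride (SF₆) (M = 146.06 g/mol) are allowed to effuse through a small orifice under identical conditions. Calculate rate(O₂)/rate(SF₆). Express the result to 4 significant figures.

Since effusion rate ∝ 1/√M, rate_O₂/rate_SF₆ = √(M_SF₆/M_O₂) = √(146.06/32.00) = √4.564 = 2.136.

2.136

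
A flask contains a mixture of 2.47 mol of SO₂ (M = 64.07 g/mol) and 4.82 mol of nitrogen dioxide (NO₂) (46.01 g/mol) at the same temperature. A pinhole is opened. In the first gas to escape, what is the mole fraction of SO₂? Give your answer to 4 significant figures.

The effusion rate of species i is ∝ p_i/√M_i ∝ n_i/√M_i.
x_SO₂(eff) = (n_SO₂/√M_SO₂) / (n_SO₂/√M_SO₂ + n_NO₂/√M_NO₂)
= (2.47/√64.07) / (2.47/√64.07 + 4.82/√46.01) = 0.3086/(0.3086 + 0.7106) = 0.3028.

0.3028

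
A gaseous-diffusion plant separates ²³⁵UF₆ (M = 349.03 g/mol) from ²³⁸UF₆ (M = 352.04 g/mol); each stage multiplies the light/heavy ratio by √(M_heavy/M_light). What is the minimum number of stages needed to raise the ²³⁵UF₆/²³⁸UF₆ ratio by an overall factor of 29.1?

786

With α = √(352.04/349.03) per stage, ln α = ½ ln(1.00862) = 0.004293.
Need α^N ≥ 29.1 ⇒ N ≥ ln(29.1) / ln α = 3.371 / 0.004293 = 785.09.
Minimum whole number of stages: N = 786.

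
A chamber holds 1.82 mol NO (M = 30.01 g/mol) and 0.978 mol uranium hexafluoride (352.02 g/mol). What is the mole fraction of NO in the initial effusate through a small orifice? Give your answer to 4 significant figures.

Effusion rate of each component ∝ n_i/√M_i (partial pressure × 1/√M).
So x_NO in the escaping gas = (n_NO/√M_NO) / Σ(n_i/√M_i)
= (1.82/√30.01) / (1.82/√30.01 + 0.978/√352.02) = 0.3322/(0.3322 + 0.05213) = 0.8644.

0.8644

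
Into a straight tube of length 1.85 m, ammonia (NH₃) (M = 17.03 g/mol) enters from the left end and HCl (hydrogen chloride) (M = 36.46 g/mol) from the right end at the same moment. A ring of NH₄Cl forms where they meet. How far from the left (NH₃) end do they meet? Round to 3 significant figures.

Graham's law gives d_NH₃/d_HCl = rate_NH₃/rate_HCl = √(M_HCl/M_NH₃) = √(36.46/17.03) = 1.463.
With d_NH₃ + d_HCl = 1.85 m, d_HCl = 1.85/(1 + 1.463) = 0.7511 m.
d_NH₃ = 1.85 − 0.7511 = 1.10 m.

1.10 m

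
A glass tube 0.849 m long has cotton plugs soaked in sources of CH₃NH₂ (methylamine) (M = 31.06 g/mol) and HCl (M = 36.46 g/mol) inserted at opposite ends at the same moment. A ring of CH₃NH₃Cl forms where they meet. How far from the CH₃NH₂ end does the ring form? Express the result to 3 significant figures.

Graham's law gives d_CH₃NH₂/d_HCl = rate_CH₃NH₂/rate_HCl = √(M_HCl/M_CH₃NH₂) = √(36.46/31.06) = 1.083.
With d_CH₃NH₂ + d_HCl = 0.849 m, d_HCl = 0.849/(1 + 1.083) = 0.4075 m.
d_CH₃NH₂ = 0.849 − 0.4075 = 0.442 m.

0.442 m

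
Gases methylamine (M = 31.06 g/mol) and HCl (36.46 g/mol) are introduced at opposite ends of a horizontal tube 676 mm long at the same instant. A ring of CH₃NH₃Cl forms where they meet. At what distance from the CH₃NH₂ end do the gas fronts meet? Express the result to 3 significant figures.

352 mm

Graham's law gives d_CH₃NH₂/d_HCl = rate_CH₃NH₂/rate_HCl = √(M_HCl/M_CH₃NH₂) = √(36.46/31.06) = 1.083.
With d_CH₃NH₂ + d_HCl = 676 mm, d_HCl = 676/(1 + 1.083) = 324.5 mm.
d_CH₃NH₂ = 676 − 324.5 = 352 mm.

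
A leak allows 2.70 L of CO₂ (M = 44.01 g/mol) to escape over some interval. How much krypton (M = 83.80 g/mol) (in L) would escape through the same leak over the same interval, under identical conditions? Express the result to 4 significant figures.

1.957 L

Since effusion rate ∝ 1/√M, rate_Kr/rate_CO₂ = √(M_CO₂/M_Kr) = √(44.01/83.80) = √0.5252 = 0.7247.
So the volume for Kr is 2.70 × 0.7247 = 1.957 L.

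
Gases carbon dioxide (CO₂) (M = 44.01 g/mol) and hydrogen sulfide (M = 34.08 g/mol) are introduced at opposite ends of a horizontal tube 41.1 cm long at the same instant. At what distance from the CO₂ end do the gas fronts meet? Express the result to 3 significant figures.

19.2 cm

Graham's law gives d_CO₂/d_H₂S = rate_CO₂/rate_H₂S = √(M_H₂S/M_CO₂) = √(34.08/44.01) = 0.8800.
With d_CO₂ + d_H₂S = 41.1 cm, d_H₂S = 41.1/(1 + 0.8800) = 21.86 cm.
d_CO₂ = 41.1 − 21.86 = 19.2 cm.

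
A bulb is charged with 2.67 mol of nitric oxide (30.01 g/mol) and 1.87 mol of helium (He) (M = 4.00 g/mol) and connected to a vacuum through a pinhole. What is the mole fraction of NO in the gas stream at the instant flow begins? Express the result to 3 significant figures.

0.343

Rate_i ∝ x_i/√M_i (Graham's law weighted by mole fraction), so the effusate composition follows n_i/√M_i.
x_NO(eff) = (n_NO/√M_NO) / (n_NO/√M_NO + n_He/√M_He)
= (2.67/√30.01) / (2.67/√30.01 + 1.87/√4.00) = 0.4874/(0.4874 + 0.9350) = 0.343.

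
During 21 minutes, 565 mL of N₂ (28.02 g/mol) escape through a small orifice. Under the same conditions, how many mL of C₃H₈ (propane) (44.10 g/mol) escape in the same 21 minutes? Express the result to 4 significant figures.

450.4 mL

By Graham's law, rate_C₃H₈/rate_N₂ = √(M_N₂/M_C₃H₈) = √(28.02/44.10) = √0.6354 = 0.7971.
So the volume for C₃H₈ is 565 × 0.7971 = 450.4 mL.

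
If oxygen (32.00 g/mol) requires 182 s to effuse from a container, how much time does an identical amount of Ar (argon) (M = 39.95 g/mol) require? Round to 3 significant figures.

Using Graham's law: t_Ar/t_O₂ = √(M_Ar/M_O₂) = √(39.95/32.00) = √1.248 = 1.117.
So the time for Ar is 182 × 1.117 = 203 s.

203 s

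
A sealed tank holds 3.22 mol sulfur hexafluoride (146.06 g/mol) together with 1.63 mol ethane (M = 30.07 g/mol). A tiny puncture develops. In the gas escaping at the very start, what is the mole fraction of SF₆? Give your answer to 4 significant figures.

Rate_i ∝ x_i/√M_i (Graham's law weighted by mole fraction), so the effusate composition follows n_i/√M_i.
Mole fraction of SF₆ in the effusate = (n_SF₆/√M_SF₆) / (n_SF₆/√M_SF₆ + n_C₂H₆/√M_C₂H₆)
= (3.22/√146.06) / (3.22/√146.06 + 1.63/√30.07) = 0.2664/(0.2664 + 0.2972) = 0.4727.

0.4727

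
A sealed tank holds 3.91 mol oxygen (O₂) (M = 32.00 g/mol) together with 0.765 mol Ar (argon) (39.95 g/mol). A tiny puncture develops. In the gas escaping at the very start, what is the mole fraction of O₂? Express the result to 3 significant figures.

0.851

Each component's effusion rate ∝ (its partial pressure)·(1/√M) ∝ n_i/√M_i.
So x_O₂ in the escaping gas = (n_O₂/√M_O₂) / Σ(n_i/√M_i)
= (3.91/√32.00) / (3.91/√32.00 + 0.765/√39.95) = 0.6912/(0.6912 + 0.1210) = 0.851.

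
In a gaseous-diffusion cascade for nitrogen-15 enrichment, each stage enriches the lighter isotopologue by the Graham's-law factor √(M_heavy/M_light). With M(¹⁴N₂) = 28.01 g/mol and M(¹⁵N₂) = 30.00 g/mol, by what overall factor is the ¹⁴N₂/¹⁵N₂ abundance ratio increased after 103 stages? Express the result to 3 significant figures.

Overall factor = α^103 with α = √(30.00/28.01), i.e. (30.00/28.01)^(103/2).
= 1.07105^(103/2) = 34.3.

34.3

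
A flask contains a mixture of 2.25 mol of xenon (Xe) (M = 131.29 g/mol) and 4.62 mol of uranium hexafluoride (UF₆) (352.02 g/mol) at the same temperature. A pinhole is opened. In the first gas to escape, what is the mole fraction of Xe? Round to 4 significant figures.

Each component's effusion rate ∝ (its partial pressure)·(1/√M) ∝ n_i/√M_i.
Mole fraction of Xe in the effusate = (n_Xe/√M_Xe) / (n_Xe/√M_Xe + n_UF₆/√M_UF₆)
= (2.25/√131.29) / (2.25/√131.29 + 4.62/√352.02) = 0.1964/(0.1964 + 0.2462) = 0.4437.

0.4437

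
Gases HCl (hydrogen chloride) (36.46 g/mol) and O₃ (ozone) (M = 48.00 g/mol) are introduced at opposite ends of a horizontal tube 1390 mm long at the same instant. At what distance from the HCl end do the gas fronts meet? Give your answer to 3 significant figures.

743 mm

Graham's law gives d_HCl/d_O₃ = rate_HCl/rate_O₃ = √(M_O₃/M_HCl) = √(48.00/36.46) = 1.147.
With d_HCl + d_O₃ = 1390 mm, d_O₃ = 1390/(1 + 1.147) = 647.3 mm.
d_HCl = 1390 − 647.3 = 743 mm.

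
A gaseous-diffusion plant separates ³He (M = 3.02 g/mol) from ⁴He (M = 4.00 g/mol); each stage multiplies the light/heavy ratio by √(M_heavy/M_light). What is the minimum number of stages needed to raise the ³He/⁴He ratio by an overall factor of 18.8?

21

With α = √(4.00/3.02) per stage, ln α = ½ ln(1.32450) = 0.1405.
Need α^N ≥ 18.8 ⇒ N ≥ ln(18.8) / ln α = 2.934 / 0.1405 = 20.88.
So at least 21 stages are needed.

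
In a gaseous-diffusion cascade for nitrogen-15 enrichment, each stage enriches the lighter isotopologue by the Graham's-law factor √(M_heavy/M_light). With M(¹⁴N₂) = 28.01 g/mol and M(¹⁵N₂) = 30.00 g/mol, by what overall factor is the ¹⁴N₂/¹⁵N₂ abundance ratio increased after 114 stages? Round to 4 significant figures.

Each stage multiplies the ratio by α = √(30.00/28.01), so after 114 stages the overall factor is α^114 = (30.00/28.01)^(114/2).
= 1.07105^57 = 50.01.

50.01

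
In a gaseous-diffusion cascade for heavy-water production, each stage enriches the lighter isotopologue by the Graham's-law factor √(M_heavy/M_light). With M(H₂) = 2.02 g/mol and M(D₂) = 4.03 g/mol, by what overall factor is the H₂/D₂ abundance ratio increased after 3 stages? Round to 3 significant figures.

Overall factor = α^3 with α = √(4.03/2.02), i.e. (4.03/2.02)^(3/2).
= 1.99505^(3/2) = 2.82.

2.82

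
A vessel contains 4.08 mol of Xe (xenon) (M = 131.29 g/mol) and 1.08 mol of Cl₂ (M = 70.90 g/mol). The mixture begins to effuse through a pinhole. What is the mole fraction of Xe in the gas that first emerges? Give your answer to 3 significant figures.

The effusion rate of species i is ∝ p_i/√M_i ∝ n_i/√M_i.
So x_Xe in the escaping gas = (n_Xe/√M_Xe) / Σ(n_i/√M_i)
= (4.08/√131.29) / (4.08/√131.29 + 1.08/√70.90) = 0.3561/(0.3561 + 0.1283) = 0.735.

0.735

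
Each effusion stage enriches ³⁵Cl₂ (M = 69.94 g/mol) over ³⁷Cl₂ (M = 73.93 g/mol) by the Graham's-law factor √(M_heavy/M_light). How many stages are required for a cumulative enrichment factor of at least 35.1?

Per stage α = (73.93/69.94)^(1/2) = 1.05705^0.5, giving ln α = 0.02774.
Need α^N ≥ 35.1 ⇒ N ≥ ln(35.1) / ln α = 3.558 / 0.02774 = 128.27.
Rounding up, N = 129 stages.

129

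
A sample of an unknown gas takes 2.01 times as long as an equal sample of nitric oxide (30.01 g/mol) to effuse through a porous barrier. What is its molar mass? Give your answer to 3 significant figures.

121 g/mol

Graham's law gives t_X/t_NO = √(M_X/M_NO).
2.01 = √(M_X/30.01)
M_X = 30.01 × 2.01² = 30.01 × 4.040 = 121 g/mol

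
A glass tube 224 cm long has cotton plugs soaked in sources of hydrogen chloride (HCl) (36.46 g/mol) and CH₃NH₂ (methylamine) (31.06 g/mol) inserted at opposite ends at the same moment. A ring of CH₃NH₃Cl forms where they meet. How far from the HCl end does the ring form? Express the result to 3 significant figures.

Distances travelled in equal time are proportional to diffusion rates, so d_HCl/d_CH₃NH₂ = √(M_CH₃NH₂/M_HCl) = √(31.06/36.46) = 0.9230.
With d_HCl + d_CH₃NH₂ = 224 cm, d_CH₃NH₂ = 224/(1 + 0.9230) = 116.5 cm.
d_HCl = 224 − 116.5 = 108 cm.

108 cm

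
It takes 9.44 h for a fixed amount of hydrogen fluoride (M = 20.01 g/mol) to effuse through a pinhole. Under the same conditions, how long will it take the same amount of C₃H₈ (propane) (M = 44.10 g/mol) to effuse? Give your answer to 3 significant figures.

Using Graham's law: t_C₃H₈/t_HF = √(M_C₃H₈/M_HF) = √(44.10/20.01) = √2.204 = 1.485.
So the time for C₃H₈ is 9.44 × 1.485 = 14.0 h.

14.0 h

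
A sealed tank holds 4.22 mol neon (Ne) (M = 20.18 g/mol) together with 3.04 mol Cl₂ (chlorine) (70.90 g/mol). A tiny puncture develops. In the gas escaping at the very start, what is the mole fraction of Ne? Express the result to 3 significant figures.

Effusion rate of each component ∝ n_i/√M_i (partial pressure × 1/√M).
x_Ne(eff) = (n_Ne/√M_Ne) / (n_Ne/√M_Ne + n_Cl₂/√M_Cl₂)
= (4.22/√20.18) / (4.22/√20.18 + 3.04/√70.90) = 0.9394/(0.9394 + 0.3610) = 0.722.

0.722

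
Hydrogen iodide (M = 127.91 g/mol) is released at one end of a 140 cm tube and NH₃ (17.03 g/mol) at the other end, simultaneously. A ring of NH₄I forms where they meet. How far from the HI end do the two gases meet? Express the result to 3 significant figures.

Graham's law gives d_HI/d_NH₃ = rate_HI/rate_NH₃ = √(M_NH₃/M_HI) = √(17.03/127.91) = 0.3649.
With d_HI + d_NH₃ = 140 cm, d_NH₃ = 140/(1 + 0.3649) = 102.6 cm.
d_HI = 140 − 102.6 = 37.4 cm.

37.4 cm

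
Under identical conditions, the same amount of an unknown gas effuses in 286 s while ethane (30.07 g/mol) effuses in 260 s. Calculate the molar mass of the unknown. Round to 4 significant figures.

36.38 g/mol

Using Graham's law: t_X/t_C₂H₆ = √(M_X/M_C₂H₆).
286/260 = 1.100 = √(M_X/30.07)
M_X = 30.07 × 1.100² = 30.07 × 1.210 = 36.38 g/mol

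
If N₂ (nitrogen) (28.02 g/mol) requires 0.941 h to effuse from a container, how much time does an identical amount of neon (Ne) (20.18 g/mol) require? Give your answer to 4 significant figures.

0.7986 h

By Graham's law, t_Ne/t_N₂ = √(M_Ne/M_N₂) = √(20.18/28.02) = √0.7202 = 0.8486.
So the time for Ne is 0.941 × 0.8486 = 0.7986 h.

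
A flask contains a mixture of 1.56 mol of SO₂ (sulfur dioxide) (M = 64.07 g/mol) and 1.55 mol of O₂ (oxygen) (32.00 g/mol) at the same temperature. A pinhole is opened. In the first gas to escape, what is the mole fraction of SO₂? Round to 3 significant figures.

Each component's effusion rate ∝ (its partial pressure)·(1/√M) ∝ n_i/√M_i.
x_SO₂(eff) = (n_SO₂/√M_SO₂) / (n_SO₂/√M_SO₂ + n_O₂/√M_O₂)
= (1.56/√64.07) / (1.56/√64.07 + 1.55/√32.00) = 0.1949/(0.1949 + 0.2740) = 0.416.

0.416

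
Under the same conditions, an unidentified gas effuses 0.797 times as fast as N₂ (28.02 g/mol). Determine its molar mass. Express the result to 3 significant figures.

Graham's law gives rate_X/rate_N₂ = √(M_N₂/M_X).
0.797 = √(28.02/M_X)
M_X = 28.02 / 0.797² = 28.02 / 0.6352 = 44.1 g/mol

44.1 g/mol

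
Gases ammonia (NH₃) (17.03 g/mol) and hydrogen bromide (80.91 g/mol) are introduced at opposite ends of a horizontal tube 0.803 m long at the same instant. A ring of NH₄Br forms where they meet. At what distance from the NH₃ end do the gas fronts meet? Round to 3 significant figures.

Graham's law gives d_NH₃/d_HBr = rate_NH₃/rate_HBr = √(M_HBr/M_NH₃) = √(80.91/17.03) = 2.180.
With d_NH₃ + d_HBr = 0.803 m, d_HBr = 0.803/(1 + 2.180) = 0.2525 m.
d_NH₃ = 0.803 − 0.2525 = 0.550 m.

0.550 m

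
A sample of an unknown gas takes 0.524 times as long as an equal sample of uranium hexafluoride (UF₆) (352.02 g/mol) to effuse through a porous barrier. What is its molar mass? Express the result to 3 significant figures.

Graham's law gives t_X/t_UF₆ = √(M_X/M_UF₆).
0.524 = √(M_X/352.02)
M_X = 352.02 × 0.524² = 352.02 × 0.2746 = 96.7 g/mol

96.7 g/mol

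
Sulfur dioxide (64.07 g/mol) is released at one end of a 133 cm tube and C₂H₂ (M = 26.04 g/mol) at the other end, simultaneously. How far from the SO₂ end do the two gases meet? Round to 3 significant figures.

51.8 cm

In equal time, each gas travels a distance ∝ its rate ∝ 1/√M, so d_SO₂/d_C₂H₂ = √(M_C₂H₂/M_SO₂) = √(26.04/64.07) = 0.6375.
With d_SO₂ + d_C₂H₂ = 133 cm, d_C₂H₂ = 133/(1 + 0.6375) = 81.22 cm.
d_SO₂ = 133 − 81.22 = 51.8 cm.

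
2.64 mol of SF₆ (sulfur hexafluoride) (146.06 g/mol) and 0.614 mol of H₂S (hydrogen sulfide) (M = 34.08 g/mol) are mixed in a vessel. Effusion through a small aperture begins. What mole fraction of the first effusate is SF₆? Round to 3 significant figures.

0.675

Rate_i ∝ x_i/√M_i (Graham's law weighted by mole fraction), so the effusate composition follows n_i/√M_i.
So x_SF₆ in the escaping gas = (n_SF₆/√M_SF₆) / Σ(n_i/√M_i)
= (2.64/√146.06) / (2.64/√146.06 + 0.614/√34.08) = 0.2184/(0.2184 + 0.1052) = 0.675.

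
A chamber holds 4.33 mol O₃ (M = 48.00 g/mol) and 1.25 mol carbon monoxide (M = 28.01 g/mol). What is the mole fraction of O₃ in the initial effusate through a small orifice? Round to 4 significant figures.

0.7257

Each component's effusion rate ∝ (its partial pressure)·(1/√M) ∝ n_i/√M_i.
x_O₃(eff) = (n_O₃/√M_O₃) / (n_O₃/√M_O₃ + n_CO/√M_CO)
= (4.33/√48.00) / (4.33/√48.00 + 1.25/√28.01) = 0.6250/(0.6250 + 0.2362) = 0.7257.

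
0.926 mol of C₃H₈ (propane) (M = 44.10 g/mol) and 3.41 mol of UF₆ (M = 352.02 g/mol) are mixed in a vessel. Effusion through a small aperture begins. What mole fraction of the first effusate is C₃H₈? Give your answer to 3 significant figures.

0.434

Effusion rate of each component ∝ n_i/√M_i (partial pressure × 1/√M).
x_C₃H₈(eff) = (n_C₃H₈/√M_C₃H₈) / (n_C₃H₈/√M_C₃H₈ + n_UF₆/√M_UF₆)
= (0.926/√44.10) / (0.926/√44.10 + 3.41/√352.02) = 0.1394/(0.1394 + 0.1817) = 0.434.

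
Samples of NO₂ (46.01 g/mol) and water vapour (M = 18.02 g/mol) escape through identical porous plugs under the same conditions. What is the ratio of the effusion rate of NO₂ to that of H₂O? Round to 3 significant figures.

By Graham's law, rate_NO₂/rate_H₂O = √(M_H₂O/M_NO₂) = √(18.02/46.01) = √0.3917 = 0.626.

0.626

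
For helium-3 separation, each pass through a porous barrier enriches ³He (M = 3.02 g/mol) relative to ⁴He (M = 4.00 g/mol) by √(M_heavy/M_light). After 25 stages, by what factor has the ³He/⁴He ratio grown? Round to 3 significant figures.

33.5

The single-stage factor is √(M_heavy/M_light), so 25 stages give [√(4.00/3.02)]^25 = (4.00/3.02)^(25/2).
= 1.32450^(25/2) = 33.5.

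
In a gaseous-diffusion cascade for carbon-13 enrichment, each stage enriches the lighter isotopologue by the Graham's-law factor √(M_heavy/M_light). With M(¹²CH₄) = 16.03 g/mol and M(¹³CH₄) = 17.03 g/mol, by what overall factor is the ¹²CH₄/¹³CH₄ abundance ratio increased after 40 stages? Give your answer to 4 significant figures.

Overall factor = α^40 with α = √(17.03/16.03), i.e. (17.03/16.03)^(40/2).
= 1.06238^20 = 3.354.

3.354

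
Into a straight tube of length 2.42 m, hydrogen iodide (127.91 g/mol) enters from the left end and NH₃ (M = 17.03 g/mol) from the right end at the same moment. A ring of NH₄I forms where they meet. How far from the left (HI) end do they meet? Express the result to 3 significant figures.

Distances travelled in equal time are proportional to diffusion rates, so d_HI/d_NH₃ = √(M_NH₃/M_HI) = √(17.03/127.91) = 0.3649.
With d_HI + d_NH₃ = 2.42 m, d_NH₃ = 2.42/(1 + 0.3649) = 1.773 m.
d_HI = 2.42 − 1.773 = 0.647 m.

0.647 m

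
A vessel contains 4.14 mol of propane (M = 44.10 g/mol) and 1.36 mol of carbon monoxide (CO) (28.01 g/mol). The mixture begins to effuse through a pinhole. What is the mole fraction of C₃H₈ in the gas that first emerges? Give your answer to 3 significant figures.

0.708

Rate_i ∝ x_i/√M_i (Graham's law weighted by mole fraction), so the effusate composition follows n_i/√M_i.
So x_C₃H₈ in the escaping gas = (n_C₃H₈/√M_C₃H₈) / Σ(n_i/√M_i)
= (4.14/√44.10) / (4.14/√44.10 + 1.36/√28.01) = 0.6234/(0.6234 + 0.2570) = 0.708.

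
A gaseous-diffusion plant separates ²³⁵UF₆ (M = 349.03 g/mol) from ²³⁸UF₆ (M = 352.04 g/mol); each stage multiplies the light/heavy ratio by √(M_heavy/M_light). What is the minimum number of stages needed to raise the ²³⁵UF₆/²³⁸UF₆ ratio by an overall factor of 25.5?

With α = √(352.04/349.03) per stage, ln α = ½ ln(1.00862) = 0.004293.
Need α^N ≥ 25.5 ⇒ N ≥ ln(25.5) / ln α = 3.239 / 0.004293 = 754.33.
So at least 755 stages are needed.

755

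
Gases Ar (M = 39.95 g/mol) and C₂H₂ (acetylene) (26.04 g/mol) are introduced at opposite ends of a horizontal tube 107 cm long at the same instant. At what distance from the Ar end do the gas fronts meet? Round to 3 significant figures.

Distances travelled in equal time are proportional to diffusion rates, so d_Ar/d_C₂H₂ = √(M_C₂H₂/M_Ar) = √(26.04/39.95) = 0.8074.
With d_Ar + d_C₂H₂ = 107 cm, d_C₂H₂ = 107/(1 + 0.8074) = 59.20 cm.
d_Ar = 107 − 59.20 = 47.8 cm.

47.8 cm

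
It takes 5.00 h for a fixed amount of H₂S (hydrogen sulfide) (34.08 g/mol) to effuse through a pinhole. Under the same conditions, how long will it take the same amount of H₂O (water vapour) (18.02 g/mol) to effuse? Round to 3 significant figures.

3.64 h

From Graham's law, t_H₂O/t_H₂S = √(M_H₂O/M_H₂S) = √(18.02/34.08) = √0.5288 = 0.7272.
So the time for H₂O is 5.00 × 0.7272 = 3.64 h.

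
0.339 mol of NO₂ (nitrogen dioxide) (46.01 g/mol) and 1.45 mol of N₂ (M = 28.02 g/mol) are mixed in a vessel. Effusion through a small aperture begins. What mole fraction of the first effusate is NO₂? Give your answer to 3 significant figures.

Each component's effusion rate ∝ (its partial pressure)·(1/√M) ∝ n_i/√M_i.
x_NO₂(eff) = (n_NO₂/√M_NO₂) / (n_NO₂/√M_NO₂ + n_N₂/√M_N₂)
= (0.339/√46.01) / (0.339/√46.01 + 1.45/√28.02) = 0.04998/(0.04998 + 0.2739) = 0.154.

0.154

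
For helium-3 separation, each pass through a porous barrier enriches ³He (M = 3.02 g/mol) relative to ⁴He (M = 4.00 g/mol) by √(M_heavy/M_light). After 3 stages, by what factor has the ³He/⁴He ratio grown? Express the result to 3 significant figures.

Overall factor = α^3 with α = √(4.00/3.02), i.e. (4.00/3.02)^(3/2).
= 1.32450^(3/2) = 1.52.

1.52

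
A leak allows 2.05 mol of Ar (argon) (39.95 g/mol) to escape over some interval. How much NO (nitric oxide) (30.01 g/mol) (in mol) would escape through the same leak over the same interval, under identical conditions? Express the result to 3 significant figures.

2.37 mol

By Graham's law, rate_NO/rate_Ar = √(M_Ar/M_NO) = √(39.95/30.01) = √1.331 = 1.154.
So the amount for NO is 2.05 × 1.154 = 2.37 mol.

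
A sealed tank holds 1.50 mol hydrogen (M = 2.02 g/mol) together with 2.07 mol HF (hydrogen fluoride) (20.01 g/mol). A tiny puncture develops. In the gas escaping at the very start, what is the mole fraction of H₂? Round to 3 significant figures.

Each component's effusion rate ∝ (its partial pressure)·(1/√M) ∝ n_i/√M_i.
So x_H₂ in the escaping gas = (n_H₂/√M_H₂) / Σ(n_i/√M_i)
= (1.50/√2.02) / (1.50/√2.02 + 2.07/√20.01) = 1.055/(1.055 + 0.4628) = 0.695.

0.695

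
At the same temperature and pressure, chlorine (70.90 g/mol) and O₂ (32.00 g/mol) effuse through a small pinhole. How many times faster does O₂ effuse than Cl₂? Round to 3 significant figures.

Graham's law gives rate_O₂/rate_Cl₂ = √(M_Cl₂/M_O₂) = √(70.90/32.00) = √2.216 = 1.49.

1.49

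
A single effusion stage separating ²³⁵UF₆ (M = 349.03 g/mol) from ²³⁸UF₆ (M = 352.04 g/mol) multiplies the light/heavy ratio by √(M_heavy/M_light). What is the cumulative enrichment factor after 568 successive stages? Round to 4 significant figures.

11.46

After 568 stages the ratio has grown by (√(352.04/349.03))^568 = (352.04/349.03)^(568/2).
= 1.00862^284 = 11.46.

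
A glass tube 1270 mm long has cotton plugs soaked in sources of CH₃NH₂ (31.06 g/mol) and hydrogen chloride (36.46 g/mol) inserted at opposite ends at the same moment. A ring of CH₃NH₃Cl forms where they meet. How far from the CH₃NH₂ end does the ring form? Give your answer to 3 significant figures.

660 mm

In equal time, each gas travels a distance ∝ its rate ∝ 1/√M, so d_CH₃NH₂/d_HCl = √(M_HCl/M_CH₃NH₂) = √(36.46/31.06) = 1.083.
With d_CH₃NH₂ + d_HCl = 1270 mm, d_HCl = 1270/(1 + 1.083) = 609.6 mm.
d_CH₃NH₂ = 1270 − 609.6 = 660 mm.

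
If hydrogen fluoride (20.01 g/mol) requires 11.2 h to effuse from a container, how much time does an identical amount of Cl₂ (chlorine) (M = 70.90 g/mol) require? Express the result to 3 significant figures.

21.1 h

Using Graham's law: t_Cl₂/t_HF = √(M_Cl₂/M_HF) = √(70.90/20.01) = √3.543 = 1.882.
So the time for Cl₂ is 11.2 × 1.882 = 21.1 h.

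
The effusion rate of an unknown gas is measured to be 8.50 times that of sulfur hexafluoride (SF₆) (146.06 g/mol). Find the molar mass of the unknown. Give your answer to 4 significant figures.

Since effusion rate ∝ 1/√M, rate_X/rate_SF₆ = √(M_SF₆/M_X).
8.50 = √(146.06/M_X)
M_X = 146.06 / 8.50² = 146.06 / 72.25 = 2.022 g/mol

2.022 g/mol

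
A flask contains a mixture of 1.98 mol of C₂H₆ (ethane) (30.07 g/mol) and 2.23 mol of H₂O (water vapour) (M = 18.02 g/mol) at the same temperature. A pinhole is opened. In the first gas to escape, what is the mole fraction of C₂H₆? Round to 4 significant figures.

0.4074

Rate_i ∝ x_i/√M_i (Graham's law weighted by mole fraction), so the effusate composition follows n_i/√M_i.
Mole fraction of C₂H₆ in the effusate = (n_C₂H₆/√M_C₂H₆) / (n_C₂H₆/√M_C₂H₆ + n_H₂O/√M_H₂O)
= (1.98/√30.07) / (1.98/√30.07 + 2.23/√18.02) = 0.3611/(0.3611 + 0.5253) = 0.4074.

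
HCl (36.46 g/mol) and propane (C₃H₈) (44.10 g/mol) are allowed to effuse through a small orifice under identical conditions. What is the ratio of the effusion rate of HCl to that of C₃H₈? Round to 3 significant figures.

From Graham's law, rate_HCl/rate_C₃H₈ = √(M_C₃H₈/M_HCl) = √(44.10/36.46) = √1.210 = 1.10.

1.10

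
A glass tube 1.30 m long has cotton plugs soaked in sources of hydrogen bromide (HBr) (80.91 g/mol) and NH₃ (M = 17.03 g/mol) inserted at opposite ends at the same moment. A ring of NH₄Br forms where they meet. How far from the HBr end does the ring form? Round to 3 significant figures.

0.409 m

In equal time, each gas travels a distance ∝ its rate ∝ 1/√M, so d_HBr/d_NH₃ = √(M_NH₃/M_HBr) = √(17.03/80.91) = 0.4588.
With d_HBr + d_NH₃ = 1.30 m, d_NH₃ = 1.30/(1 + 0.4588) = 0.8912 m.
d_HBr = 1.30 − 0.8912 = 0.409 m.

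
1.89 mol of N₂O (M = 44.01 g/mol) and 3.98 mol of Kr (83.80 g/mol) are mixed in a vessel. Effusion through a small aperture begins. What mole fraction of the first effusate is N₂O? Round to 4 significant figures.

0.3959

Each component's effusion rate ∝ (its partial pressure)·(1/√M) ∝ n_i/√M_i.
Mole fraction of N₂O in the effusate = (n_N₂O/√M_N₂O) / (n_N₂O/√M_N₂O + n_Kr/√M_Kr)
= (1.89/√44.01) / (1.89/√44.01 + 3.98/√83.80) = 0.2849/(0.2849 + 0.4348) = 0.3959.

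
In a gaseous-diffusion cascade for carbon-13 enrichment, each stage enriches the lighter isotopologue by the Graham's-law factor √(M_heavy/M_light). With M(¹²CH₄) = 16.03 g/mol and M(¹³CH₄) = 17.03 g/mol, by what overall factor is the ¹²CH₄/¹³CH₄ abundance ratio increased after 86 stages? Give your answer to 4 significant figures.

Overall factor = α^86 with α = √(17.03/16.03), i.e. (17.03/16.03)^(86/2).
= 1.06238^43 = 13.49.

13.49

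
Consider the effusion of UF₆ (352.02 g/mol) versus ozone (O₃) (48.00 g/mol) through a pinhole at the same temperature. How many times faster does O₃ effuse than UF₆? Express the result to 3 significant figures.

Using Graham's law: rate_O₃/rate_UF₆ = √(M_UF₆/M_O₃) = √(352.02/48.00) = √7.334 = 2.71.

2.71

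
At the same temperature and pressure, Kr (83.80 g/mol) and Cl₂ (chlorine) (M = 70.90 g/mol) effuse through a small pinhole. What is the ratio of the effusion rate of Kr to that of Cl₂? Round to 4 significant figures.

From Graham's law, rate_Kr/rate_Cl₂ = √(M_Cl₂/M_Kr) = √(70.90/83.80) = √0.8461 = 0.9198.

0.9198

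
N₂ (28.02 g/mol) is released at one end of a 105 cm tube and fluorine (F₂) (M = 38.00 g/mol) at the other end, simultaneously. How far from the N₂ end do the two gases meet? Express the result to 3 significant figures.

56.5 cm

In equal time, each gas travels a distance ∝ its rate ∝ 1/√M, so d_N₂/d_F₂ = √(M_F₂/M_N₂) = √(38.00/28.02) = 1.165.
With d_N₂ + d_F₂ = 105 cm, d_F₂ = 105/(1 + 1.165) = 48.51 cm.
d_N₂ = 105 − 48.51 = 56.5 cm.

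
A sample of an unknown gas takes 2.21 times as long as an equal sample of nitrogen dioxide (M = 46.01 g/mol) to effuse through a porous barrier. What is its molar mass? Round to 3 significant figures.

225 g/mol

Graham's law gives t_X/t_NO₂ = √(M_X/M_NO₂).
2.21 = √(M_X/46.01)
M_X = 46.01 × 2.21² = 46.01 × 4.884 = 225 g/mol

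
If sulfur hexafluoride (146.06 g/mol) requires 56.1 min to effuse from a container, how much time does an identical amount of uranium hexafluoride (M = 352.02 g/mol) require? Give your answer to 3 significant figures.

87.1 min

Graham's law gives t_UF₆/t_SF₆ = √(M_UF₆/M_SF₆) = √(352.02/146.06) = √2.410 = 1.552.
So the time for UF₆ is 56.1 × 1.552 = 87.1 min.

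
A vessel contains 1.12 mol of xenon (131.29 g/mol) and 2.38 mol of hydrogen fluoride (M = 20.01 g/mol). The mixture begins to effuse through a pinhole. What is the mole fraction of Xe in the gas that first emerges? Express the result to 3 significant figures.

0.155

The effusion rate of species i is ∝ p_i/√M_i ∝ n_i/√M_i.
x_Xe(eff) = (n_Xe/√M_Xe) / (n_Xe/√M_Xe + n_HF/√M_HF)
= (1.12/√131.29) / (1.12/√131.29 + 2.38/√20.01) = 0.09775/(0.09775 + 0.5321) = 0.155.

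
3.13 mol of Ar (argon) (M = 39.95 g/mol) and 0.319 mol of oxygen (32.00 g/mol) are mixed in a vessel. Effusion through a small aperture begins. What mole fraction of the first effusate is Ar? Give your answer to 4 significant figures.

The effusion rate of species i is ∝ p_i/√M_i ∝ n_i/√M_i.
x_Ar(eff) = (n_Ar/√M_Ar) / (n_Ar/√M_Ar + n_O₂/√M_O₂)
= (3.13/√39.95) / (3.13/√39.95 + 0.319/√32.00) = 0.4952/(0.4952 + 0.05639) = 0.8978.

0.8978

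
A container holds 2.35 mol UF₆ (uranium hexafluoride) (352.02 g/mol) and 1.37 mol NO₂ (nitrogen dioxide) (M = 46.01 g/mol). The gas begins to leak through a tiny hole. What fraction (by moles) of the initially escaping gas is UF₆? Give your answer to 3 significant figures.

Each component's effusion rate ∝ (its partial pressure)·(1/√M) ∝ n_i/√M_i.
So x_UF₆ in the escaping gas = (n_UF₆/√M_UF₆) / Σ(n_i/√M_i)
= (2.35/√352.02) / (2.35/√352.02 + 1.37/√46.01) = 0.1253/(0.1253 + 0.2020) = 0.383.

0.383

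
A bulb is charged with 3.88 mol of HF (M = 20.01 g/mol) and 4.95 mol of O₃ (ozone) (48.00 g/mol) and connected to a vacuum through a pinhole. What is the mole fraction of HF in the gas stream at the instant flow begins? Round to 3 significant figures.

0.548

Effusion rate of each component ∝ n_i/√M_i (partial pressure × 1/√M).
So x_HF in the escaping gas = (n_HF/√M_HF) / Σ(n_i/√M_i)
= (3.88/√20.01) / (3.88/√20.01 + 4.95/√48.00) = 0.8674/(0.8674 + 0.7145) = 0.548.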